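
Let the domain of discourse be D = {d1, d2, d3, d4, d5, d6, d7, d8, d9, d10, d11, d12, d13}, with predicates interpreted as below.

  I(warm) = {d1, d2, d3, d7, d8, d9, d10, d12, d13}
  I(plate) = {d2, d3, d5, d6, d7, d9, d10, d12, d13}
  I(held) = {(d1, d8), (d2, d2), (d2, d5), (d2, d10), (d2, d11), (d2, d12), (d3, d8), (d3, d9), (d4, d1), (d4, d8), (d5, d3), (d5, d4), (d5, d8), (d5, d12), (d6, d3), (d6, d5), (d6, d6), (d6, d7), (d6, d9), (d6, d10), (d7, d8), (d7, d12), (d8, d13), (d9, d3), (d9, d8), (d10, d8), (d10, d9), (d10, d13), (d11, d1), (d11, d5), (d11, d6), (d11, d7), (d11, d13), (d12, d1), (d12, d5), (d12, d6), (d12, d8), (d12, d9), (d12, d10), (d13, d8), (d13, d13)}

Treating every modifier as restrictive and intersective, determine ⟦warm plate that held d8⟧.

⟦that held d8⟧ = {x : ⟨x, d8⟩ ∈ ⟦held⟧} = {d1, d3, d4, d5, d7, d9, d10, d12, d13}
⟦plate⟧ = {d2, d3, d5, d6, d7, d9, d10, d12, d13}
… ∩ ⟦that held d8⟧ = {d2, d3, d5, d6, d7, d9, d10, d12, d13} ∩ {d1, d3, d4, d5, d7, d9, d10, d12, d13} = {d3, d5, d7, d9, d10, d12, d13}
… ∩ ⟦warm⟧ = {d3, d5, d7, d9, d10, d12, d13} ∩ {d1, d2, d3, d7, d8, d9, d10, d12, d13} = {d3, d7, d9, d10, d12, d13}
So ⟦warm plate that held d8⟧ = {d3, d7, d9, d10, d12, d13}.

{d3, d7, d9, d10, d12, d13}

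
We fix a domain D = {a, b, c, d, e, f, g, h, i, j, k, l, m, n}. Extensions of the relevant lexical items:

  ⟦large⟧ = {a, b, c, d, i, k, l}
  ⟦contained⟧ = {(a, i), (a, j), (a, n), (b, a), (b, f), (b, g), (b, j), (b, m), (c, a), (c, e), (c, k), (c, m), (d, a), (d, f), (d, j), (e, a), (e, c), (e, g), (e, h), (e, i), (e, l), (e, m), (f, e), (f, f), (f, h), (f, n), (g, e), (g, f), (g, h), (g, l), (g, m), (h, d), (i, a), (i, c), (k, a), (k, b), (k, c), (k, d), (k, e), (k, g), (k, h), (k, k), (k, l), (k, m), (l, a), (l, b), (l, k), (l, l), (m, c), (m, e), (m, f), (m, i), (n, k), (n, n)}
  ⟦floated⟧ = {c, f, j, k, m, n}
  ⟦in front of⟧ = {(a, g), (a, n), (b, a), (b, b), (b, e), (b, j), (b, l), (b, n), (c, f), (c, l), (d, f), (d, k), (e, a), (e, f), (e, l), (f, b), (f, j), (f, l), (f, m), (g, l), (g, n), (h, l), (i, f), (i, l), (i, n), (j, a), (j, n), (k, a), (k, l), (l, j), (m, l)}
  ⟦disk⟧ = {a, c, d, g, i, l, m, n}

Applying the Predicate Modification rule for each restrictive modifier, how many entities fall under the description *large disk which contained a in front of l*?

2

⟦which contained a⟧ = {x : ⟨x, a⟩ ∈ ⟦contained⟧} = {b, c, d, e, i, k, l}
⟦in front of l⟧ = {x : ⟨x, l⟩ ∈ ⟦in front of⟧} = {b, c, e, f, g, h, i, k, m}
⟦disk⟧ = {a, c, d, g, i, l, m, n}
… ∩ ⟦which contained a⟧ = {a, c, d, g, i, l, m, n} ∩ {b, c, d, e, i, k, l} = {c, d, i, l}
… ∩ ⟦in front of l⟧ = {c, d, i, l} ∩ {b, c, e, f, g, h, i, k, m} = {c, i}
… ∩ ⟦large⟧ = {c, i} ∩ {a, b, c, d, i, k, l} = {c, i}
⟦large disk which contained a in front of l⟧ = {c, i}, so the cardinality is 2.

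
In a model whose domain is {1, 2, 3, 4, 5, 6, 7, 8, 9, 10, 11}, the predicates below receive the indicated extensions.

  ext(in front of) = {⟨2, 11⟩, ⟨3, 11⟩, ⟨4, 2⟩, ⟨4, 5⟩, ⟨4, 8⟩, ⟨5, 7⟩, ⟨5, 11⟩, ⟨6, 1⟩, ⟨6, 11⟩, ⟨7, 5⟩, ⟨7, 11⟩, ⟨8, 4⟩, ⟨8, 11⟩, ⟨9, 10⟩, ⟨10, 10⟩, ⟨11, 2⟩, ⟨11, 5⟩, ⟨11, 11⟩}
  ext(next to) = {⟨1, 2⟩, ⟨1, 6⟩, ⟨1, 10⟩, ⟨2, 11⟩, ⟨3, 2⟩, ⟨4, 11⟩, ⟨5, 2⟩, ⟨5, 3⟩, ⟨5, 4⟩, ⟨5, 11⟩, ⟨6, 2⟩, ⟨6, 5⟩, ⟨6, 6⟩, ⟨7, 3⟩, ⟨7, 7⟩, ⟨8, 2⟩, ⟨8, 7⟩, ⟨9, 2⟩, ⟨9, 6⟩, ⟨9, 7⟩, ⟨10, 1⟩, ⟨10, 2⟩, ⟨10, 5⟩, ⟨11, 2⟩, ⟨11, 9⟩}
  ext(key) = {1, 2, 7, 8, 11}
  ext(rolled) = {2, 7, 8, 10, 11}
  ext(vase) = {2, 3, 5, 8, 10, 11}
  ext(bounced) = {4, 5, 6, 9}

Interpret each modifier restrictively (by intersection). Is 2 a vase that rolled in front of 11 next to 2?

⟦that rolled⟧ = ⟦rolled⟧ = {2, 7, 8, 10, 11}
⟦in front of 11⟧ = {x : ⟨x, 11⟩ ∈ ⟦in front of⟧} = {2, 3, 5, 6, 7, 8, 11}
⟦next to 2⟧ = {x : ⟨x, 2⟩ ∈ ⟦next to⟧} = {1, 3, 5, 6, 8, 9, 10, 11}
⟦vase⟧ = {2, 3, 5, 8, 10, 11}
… ∩ ⟦that rolled⟧ = {2, 3, 5, 8, 10, 11} ∩ {2, 7, 8, 10, 11} = {2, 8, 10, 11}
… ∩ ⟦in front of 11⟧ = {2, 8, 10, 11} ∩ {2, 3, 5, 6, 7, 8, 11} = {2, 8, 11}
… ∩ ⟦next to 2⟧ = {2, 8, 11} ∩ {1, 3, 5, 6, 8, 9, 10, 11} = {8, 11}
⟦vase that rolled in front of 11 next to 2⟧ = {8, 11}; 2 ∉ this set.

no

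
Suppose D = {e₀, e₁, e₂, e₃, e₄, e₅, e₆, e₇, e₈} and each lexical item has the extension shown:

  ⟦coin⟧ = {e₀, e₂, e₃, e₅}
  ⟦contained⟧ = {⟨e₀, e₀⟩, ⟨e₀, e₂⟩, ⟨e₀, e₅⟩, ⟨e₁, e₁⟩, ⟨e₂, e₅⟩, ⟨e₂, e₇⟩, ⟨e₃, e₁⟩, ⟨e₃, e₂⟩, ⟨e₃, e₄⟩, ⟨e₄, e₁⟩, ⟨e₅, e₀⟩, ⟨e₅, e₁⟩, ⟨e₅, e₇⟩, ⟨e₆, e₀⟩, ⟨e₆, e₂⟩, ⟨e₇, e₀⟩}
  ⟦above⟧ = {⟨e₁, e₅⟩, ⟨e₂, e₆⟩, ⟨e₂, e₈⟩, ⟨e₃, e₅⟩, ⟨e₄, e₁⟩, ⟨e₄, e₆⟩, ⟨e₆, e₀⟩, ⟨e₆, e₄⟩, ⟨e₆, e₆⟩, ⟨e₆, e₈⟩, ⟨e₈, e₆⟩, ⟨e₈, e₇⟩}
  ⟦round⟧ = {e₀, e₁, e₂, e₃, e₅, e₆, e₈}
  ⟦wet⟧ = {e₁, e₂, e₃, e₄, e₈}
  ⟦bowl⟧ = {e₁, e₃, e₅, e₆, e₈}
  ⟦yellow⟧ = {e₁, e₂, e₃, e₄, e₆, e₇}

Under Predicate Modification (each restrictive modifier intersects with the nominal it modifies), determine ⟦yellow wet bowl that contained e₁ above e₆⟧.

⟦that contained e₁⟧ = {x : ⟨x, e₁⟩ ∈ ⟦contained⟧} = {e₁, e₃, e₄, e₅}
⟦above e₆⟧ = {x : ⟨x, e₆⟩ ∈ ⟦above⟧} = {e₂, e₄, e₆, e₈}
⟦bowl⟧ = {e₁, e₃, e₅, e₆, e₈}
… ∩ ⟦that contained e₁⟧ = {e₁, e₃, e₅, e₆, e₈} ∩ {e₁, e₃, e₄, e₅} = {e₁, e₃, e₅}
… ∩ ⟦above e₆⟧ = {e₁, e₃, e₅} ∩ {e₂, e₄, e₆, e₈} = ∅
… ∩ ⟦yellow⟧ = ∅ ∩ {e₁, e₂, e₃, e₄, e₆, e₇} = ∅
… ∩ ⟦wet⟧ = ∅ ∩ {e₁, e₂, e₃, e₄, e₈} = ∅
So ⟦yellow wet bowl that contained e₁ above e₆⟧ = ∅.

∅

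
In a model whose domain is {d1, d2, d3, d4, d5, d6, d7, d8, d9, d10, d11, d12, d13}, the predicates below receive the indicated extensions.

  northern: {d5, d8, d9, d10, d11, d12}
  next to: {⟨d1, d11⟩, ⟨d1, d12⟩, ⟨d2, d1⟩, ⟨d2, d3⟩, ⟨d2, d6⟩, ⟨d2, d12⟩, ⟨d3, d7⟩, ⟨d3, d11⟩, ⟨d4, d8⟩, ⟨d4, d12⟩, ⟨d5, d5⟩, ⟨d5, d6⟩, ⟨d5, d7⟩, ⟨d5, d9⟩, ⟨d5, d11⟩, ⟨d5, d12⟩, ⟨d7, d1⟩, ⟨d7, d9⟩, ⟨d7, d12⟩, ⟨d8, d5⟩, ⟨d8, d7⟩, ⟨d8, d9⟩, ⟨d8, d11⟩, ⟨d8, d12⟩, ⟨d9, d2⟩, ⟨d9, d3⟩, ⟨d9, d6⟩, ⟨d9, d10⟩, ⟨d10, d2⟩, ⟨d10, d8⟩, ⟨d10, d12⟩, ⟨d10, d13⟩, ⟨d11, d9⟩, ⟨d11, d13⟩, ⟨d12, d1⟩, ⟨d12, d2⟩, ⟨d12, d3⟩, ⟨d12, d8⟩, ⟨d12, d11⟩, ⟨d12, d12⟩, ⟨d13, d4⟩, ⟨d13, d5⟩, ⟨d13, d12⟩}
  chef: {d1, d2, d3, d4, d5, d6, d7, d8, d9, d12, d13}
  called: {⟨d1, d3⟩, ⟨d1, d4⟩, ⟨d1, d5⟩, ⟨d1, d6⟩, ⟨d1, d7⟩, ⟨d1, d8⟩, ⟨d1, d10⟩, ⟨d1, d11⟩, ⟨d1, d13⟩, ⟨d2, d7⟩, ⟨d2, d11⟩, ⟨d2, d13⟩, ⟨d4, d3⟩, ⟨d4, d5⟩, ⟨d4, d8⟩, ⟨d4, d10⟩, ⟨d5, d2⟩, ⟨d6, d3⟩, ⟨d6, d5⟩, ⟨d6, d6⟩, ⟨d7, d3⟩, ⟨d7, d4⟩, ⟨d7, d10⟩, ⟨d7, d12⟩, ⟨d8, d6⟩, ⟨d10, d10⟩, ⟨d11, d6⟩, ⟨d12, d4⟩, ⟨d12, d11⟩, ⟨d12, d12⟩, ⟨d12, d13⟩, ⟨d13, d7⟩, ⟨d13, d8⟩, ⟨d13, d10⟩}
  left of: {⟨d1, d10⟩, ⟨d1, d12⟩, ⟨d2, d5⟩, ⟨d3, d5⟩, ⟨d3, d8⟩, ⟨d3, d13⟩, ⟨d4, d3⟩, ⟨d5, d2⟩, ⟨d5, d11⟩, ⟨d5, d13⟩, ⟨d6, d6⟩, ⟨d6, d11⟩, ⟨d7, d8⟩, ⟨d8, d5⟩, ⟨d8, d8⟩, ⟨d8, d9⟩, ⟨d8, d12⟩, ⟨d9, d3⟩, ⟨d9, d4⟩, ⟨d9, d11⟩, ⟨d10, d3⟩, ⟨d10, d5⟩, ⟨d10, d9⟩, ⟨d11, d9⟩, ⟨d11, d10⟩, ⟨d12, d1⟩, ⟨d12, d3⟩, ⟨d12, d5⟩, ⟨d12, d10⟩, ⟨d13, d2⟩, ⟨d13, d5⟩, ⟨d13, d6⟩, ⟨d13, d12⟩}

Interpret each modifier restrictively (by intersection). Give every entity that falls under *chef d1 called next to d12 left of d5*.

⟦d1 called⟧ = {x : ⟨d1, x⟩ ∈ ⟦called⟧} = {d3, d4, d5, d6, d7, d8, d10, d11, d13}
⟦next to d12⟧ = {x : ⟨x, d12⟩ ∈ ⟦next to⟧} = {d1, d2, d4, d5, d7, d8, d10, d12, d13}
⟦left of d5⟧ = {x : ⟨x, d5⟩ ∈ ⟦left of⟧} = {d2, d3, d8, d10, d12, d13}
⟦chef⟧ = {d1, d2, d3, d4, d5, d6, d7, d8, d9, d12, d13}
… ∩ ⟦d1 called⟧ = {d1, d2, d3, d4, d5, d6, d7, d8, d9, d12, d13} ∩ {d3, d4, d5, d6, d7, d8, d10, d11, d13} = {d3, d4, d5, d6, d7, d8, d13}
… ∩ ⟦next to d12⟧ = {d3, d4, d5, d6, d7, d8, d13} ∩ {d1, d2, d4, d5, d7, d8, d10, d12, d13} = {d4, d5, d7, d8, d13}
… ∩ ⟦left of d5⟧ = {d4, d5, d7, d8, d13} ∩ {d2, d3, d8, d10, d12, d13} = {d8, d13}
So ⟦chef d1 called next to d12 left of d5⟧ = {d8, d13}.

{d8, d13}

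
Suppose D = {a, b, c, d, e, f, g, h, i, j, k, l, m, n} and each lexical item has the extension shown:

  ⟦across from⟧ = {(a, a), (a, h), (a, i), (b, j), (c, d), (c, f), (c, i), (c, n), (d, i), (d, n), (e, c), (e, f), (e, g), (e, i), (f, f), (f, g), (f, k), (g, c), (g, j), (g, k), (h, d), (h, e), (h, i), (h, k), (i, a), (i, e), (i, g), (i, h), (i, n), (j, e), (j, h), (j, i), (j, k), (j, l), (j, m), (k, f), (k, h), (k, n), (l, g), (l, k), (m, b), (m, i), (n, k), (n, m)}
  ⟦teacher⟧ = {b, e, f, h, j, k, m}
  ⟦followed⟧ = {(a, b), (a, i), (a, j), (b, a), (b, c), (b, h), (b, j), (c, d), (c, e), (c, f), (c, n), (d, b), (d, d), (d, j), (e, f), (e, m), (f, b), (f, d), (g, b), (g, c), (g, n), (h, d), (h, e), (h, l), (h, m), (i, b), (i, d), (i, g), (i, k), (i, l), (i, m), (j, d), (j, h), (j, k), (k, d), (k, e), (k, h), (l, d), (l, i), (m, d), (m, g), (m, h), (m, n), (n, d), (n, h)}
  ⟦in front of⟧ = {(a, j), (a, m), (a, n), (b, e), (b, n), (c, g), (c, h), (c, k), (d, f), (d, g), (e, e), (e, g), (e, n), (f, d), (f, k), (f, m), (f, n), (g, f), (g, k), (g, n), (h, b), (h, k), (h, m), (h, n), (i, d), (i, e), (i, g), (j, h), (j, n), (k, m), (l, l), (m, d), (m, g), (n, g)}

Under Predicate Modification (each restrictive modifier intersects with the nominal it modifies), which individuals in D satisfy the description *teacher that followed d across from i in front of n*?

⟦that followed d⟧ = {x : ⟨x, d⟩ ∈ ⟦followed⟧} = {c, d, f, h, i, j, k, l, m, n}
⟦across from i⟧ = {x : ⟨x, i⟩ ∈ ⟦across from⟧} = {a, c, d, e, h, j, m}
⟦in front of n⟧ = {x : ⟨x, n⟩ ∈ ⟦in front of⟧} = {a, b, e, f, g, h, j}
⟦teacher⟧ = {b, e, f, h, j, k, m}
… ∩ ⟦that followed d⟧ = {b, e, f, h, j, k, m} ∩ {c, d, f, h, i, j, k, l, m, n} = {f, h, j, k, m}
… ∩ ⟦across from i⟧ = {f, h, j, k, m} ∩ {a, c, d, e, h, j, m} = {h, j, m}
… ∩ ⟦in front of n⟧ = {h, j, m} ∩ {a, b, e, f, g, h, j} = {h, j}
So ⟦teacher that followed d across from i in front of n⟧ = {h, j}.

{h, j}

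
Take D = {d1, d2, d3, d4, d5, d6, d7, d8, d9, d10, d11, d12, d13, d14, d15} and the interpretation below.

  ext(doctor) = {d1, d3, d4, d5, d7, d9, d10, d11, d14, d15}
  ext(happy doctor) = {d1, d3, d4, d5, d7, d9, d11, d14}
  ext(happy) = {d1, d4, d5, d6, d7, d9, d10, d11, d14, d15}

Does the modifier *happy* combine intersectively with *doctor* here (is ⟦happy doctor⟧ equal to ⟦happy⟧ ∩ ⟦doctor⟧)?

no

⟦happy⟧ ∩ ⟦doctor⟧ = {d1, d4, d5, d6, d7, d9, d10, d11, d14, d15} ∩ {d1, d3, d4, d5, d7, d9, d10, d11, d14, d15} = {d1, d4, d5, d7, d9, d10, d11, d14, d15}
Observed ⟦happy doctor⟧ = {d1, d3, d4, d5, d7, d9, d11, d14}.
These differ, so the modifier is not intersective in this model.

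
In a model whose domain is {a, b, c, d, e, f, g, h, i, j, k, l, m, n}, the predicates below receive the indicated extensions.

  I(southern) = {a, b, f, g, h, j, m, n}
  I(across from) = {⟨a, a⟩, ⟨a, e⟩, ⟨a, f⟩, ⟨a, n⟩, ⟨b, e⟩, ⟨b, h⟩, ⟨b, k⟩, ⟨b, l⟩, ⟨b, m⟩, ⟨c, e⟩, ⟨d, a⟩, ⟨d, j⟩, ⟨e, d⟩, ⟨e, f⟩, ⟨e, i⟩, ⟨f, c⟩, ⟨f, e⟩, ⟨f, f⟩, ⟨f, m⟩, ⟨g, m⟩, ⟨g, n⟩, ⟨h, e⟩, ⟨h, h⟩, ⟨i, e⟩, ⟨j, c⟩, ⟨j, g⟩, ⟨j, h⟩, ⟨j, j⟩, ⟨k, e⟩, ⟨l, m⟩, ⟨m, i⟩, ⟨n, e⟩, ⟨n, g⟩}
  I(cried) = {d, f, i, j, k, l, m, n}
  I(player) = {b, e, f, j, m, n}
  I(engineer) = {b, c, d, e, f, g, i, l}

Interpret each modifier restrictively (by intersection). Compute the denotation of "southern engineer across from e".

{b, f}

⟦across from e⟧ = {x : ⟨x, e⟩ ∈ ⟦across from⟧} = {a, b, c, f, h, i, k, n}
⟦engineer⟧ = {b, c, d, e, f, g, i, l}
… ∩ ⟦across from e⟧ = {b, c, d, e, f, g, i, l} ∩ {a, b, c, f, h, i, k, n} = {b, c, f, i}
… ∩ ⟦southern⟧ = {b, c, f, i} ∩ {a, b, f, g, h, j, m, n} = {b, f}
So ⟦southern engineer across from e⟧ = {b, f}.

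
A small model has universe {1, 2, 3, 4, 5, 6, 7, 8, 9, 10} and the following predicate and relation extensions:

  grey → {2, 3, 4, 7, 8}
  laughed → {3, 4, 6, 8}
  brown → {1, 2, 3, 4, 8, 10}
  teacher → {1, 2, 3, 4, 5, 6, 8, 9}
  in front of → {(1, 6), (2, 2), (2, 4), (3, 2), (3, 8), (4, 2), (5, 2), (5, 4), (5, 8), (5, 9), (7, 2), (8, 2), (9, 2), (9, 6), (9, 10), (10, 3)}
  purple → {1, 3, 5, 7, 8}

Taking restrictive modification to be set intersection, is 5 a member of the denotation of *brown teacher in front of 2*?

⟦in front of 2⟧ = {x : ⟨x, 2⟩ ∈ ⟦in front of⟧} = {2, 3, 4, 5, 7, 8, 9}
⟦teacher⟧ = {1, 2, 3, 4, 5, 6, 8, 9}
… ∩ ⟦in front of 2⟧ = {1, 2, 3, 4, 5, 6, 8, 9} ∩ {2, 3, 4, 5, 7, 8, 9} = {2, 3, 4, 5, 8, 9}
… ∩ ⟦brown⟧ = {2, 3, 4, 5, 8, 9} ∩ {1, 2, 3, 4, 8, 10} = {2, 3, 4, 8}
⟦brown teacher in front of 2⟧ = {2, 3, 4, 8}; 5 ∉ this set.

no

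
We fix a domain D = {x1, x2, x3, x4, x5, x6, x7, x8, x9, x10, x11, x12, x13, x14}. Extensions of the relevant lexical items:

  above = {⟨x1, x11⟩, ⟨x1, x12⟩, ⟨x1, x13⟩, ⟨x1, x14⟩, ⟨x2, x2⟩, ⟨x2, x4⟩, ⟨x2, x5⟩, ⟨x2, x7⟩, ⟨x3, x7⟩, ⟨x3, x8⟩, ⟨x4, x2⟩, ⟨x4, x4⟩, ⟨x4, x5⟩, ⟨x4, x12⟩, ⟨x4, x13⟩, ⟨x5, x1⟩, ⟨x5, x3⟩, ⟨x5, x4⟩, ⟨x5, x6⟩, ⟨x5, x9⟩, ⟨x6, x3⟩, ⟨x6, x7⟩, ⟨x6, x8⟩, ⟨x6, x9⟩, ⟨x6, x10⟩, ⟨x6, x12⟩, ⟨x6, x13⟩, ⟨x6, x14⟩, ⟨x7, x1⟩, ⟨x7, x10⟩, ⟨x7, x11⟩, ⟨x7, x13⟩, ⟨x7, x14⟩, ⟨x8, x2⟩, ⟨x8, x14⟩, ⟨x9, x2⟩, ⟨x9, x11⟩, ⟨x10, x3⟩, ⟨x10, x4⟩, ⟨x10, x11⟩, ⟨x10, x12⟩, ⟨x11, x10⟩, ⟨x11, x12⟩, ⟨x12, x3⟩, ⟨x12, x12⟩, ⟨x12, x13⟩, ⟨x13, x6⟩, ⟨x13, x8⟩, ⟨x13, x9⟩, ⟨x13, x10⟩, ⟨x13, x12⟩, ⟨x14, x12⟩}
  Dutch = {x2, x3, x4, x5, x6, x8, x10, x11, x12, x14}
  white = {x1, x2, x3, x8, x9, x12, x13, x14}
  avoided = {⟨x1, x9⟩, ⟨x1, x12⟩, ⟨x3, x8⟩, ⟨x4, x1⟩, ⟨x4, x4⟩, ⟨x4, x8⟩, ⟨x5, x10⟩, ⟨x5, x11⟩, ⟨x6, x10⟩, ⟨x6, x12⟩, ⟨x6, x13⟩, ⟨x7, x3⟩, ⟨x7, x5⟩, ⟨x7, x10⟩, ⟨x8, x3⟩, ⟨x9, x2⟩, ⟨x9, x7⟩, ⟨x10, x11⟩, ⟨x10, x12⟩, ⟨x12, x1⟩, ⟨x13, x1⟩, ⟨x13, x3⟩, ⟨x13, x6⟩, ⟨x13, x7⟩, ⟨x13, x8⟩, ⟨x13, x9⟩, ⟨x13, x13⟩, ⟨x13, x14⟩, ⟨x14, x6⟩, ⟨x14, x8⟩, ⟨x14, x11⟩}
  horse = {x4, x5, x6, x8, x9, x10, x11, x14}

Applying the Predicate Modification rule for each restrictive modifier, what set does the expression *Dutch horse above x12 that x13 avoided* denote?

⟦above x12⟧ = {x : ⟨x, x12⟩ ∈ ⟦above⟧} = {x1, x4, x6, x10, x11, x12, x13, x14}
⟦that x13 avoided⟧ = {x : ⟨x13, x⟩ ∈ ⟦avoided⟧} = {x1, x3, x6, x7, x8, x9, x13, x14}
⟦horse⟧ = {x4, x5, x6, x8, x9, x10, x11, x14}
… ∩ ⟦above x12⟧ = {x4, x5, x6, x8, x9, x10, x11, x14} ∩ {x1, x4, x6, x10, x11, x12, x13, x14} = {x4, x6, x10, x11, x14}
… ∩ ⟦that x13 avoided⟧ = {x4, x6, x10, x11, x14} ∩ {x1, x3, x6, x7, x8, x9, x13, x14} = {x6, x14}
… ∩ ⟦Dutch⟧ = {x6, x14} ∩ {x2, x3, x4, x5, x6, x8, x10, x11, x12, x14} = {x6, x14}
So ⟦Dutch horse above x12 that x13 avoided⟧ = {x6, x14}.

{x6, x14}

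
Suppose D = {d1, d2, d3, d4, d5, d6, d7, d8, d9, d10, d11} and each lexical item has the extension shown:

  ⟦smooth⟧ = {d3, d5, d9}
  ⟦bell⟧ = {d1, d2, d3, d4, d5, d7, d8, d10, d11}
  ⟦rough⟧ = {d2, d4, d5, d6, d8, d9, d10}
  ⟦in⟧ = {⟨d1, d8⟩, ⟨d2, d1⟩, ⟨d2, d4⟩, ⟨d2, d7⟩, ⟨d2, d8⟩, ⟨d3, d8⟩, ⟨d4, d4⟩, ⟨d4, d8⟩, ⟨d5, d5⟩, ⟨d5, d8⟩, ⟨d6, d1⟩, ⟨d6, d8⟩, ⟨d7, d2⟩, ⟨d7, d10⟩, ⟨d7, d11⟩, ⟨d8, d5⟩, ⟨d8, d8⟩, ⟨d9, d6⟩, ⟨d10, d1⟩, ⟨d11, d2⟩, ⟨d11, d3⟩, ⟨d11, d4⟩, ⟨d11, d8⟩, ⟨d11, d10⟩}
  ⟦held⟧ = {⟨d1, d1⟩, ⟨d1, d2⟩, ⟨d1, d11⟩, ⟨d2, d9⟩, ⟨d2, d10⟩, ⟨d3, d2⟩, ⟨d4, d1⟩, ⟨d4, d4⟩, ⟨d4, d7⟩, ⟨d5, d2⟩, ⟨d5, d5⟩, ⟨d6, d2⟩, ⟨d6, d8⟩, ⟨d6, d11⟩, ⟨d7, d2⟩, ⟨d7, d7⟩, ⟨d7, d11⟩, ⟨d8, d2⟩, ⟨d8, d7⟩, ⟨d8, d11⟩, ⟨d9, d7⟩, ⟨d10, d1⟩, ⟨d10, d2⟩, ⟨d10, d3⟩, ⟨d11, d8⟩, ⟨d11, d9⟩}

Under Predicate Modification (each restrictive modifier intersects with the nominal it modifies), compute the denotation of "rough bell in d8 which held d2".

{d5, d8}

⟦in d8⟧ = {x : ⟨x, d8⟩ ∈ ⟦in⟧} = {d1, d2, d3, d4, d5, d6, d8, d11}
⟦which held d2⟧ = {x : ⟨x, d2⟩ ∈ ⟦held⟧} = {d1, d3, d5, d6, d7, d8, d10}
⟦bell⟧ = {d1, d2, d3, d4, d5, d7, d8, d10, d11}
… ∩ ⟦in d8⟧ = {d1, d2, d3, d4, d5, d7, d8, d10, d11} ∩ {d1, d2, d3, d4, d5, d6, d8, d11} = {d1, d2, d3, d4, d5, d8, d11}
… ∩ ⟦which held d2⟧ = {d1, d2, d3, d4, d5, d8, d11} ∩ {d1, d3, d5, d6, d7, d8, d10} = {d1, d3, d5, d8}
… ∩ ⟦rough⟧ = {d1, d3, d5, d8} ∩ {d2, d4, d5, d6, d8, d9, d10} = {d5, d8}
So ⟦rough bell in d8 which held d2⟧ = {d5, d8}.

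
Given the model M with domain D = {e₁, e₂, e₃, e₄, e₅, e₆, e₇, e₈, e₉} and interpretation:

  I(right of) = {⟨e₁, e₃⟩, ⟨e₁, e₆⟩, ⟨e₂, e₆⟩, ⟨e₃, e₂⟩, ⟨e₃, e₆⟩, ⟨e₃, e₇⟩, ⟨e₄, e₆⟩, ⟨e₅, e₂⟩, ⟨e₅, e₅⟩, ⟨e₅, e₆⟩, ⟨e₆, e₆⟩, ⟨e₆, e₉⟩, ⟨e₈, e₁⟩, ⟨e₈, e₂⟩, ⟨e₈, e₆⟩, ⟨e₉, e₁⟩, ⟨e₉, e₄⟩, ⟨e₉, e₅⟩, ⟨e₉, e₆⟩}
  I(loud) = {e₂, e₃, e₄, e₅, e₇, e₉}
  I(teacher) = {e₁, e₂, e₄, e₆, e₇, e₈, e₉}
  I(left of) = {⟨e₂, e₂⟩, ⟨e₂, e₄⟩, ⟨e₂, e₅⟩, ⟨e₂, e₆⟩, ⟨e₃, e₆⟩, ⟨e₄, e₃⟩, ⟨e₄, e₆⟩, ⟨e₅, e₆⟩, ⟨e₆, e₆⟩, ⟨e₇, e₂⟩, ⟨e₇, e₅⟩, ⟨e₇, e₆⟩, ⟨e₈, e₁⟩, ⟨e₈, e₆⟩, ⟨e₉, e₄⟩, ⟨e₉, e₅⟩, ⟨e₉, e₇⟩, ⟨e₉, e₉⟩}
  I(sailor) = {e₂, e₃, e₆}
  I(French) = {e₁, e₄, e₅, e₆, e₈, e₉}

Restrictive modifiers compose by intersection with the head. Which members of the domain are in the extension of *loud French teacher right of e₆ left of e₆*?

{e₄}

⟦right of e₆⟧ = {x : ⟨x, e₆⟩ ∈ ⟦right of⟧} = {e₁, e₂, e₃, e₄, e₅, e₆, e₈, e₉}
⟦left of e₆⟧ = {x : ⟨x, e₆⟩ ∈ ⟦left of⟧} = {e₂, e₃, e₄, e₅, e₆, e₇, e₈}
⟦teacher⟧ = {e₁, e₂, e₄, e₆, e₇, e₈, e₉}
… ∩ ⟦right of e₆⟧ = {e₁, e₂, e₄, e₆, e₇, e₈, e₉} ∩ {e₁, e₂, e₃, e₄, e₅, e₆, e₈, e₉} = {e₁, e₂, e₄, e₆, e₈, e₉}
… ∩ ⟦left of e₆⟧ = {e₁, e₂, e₄, e₆, e₈, e₉} ∩ {e₂, e₃, e₄, e₅, e₆, e₇, e₈} = {e₂, e₄, e₆, e₈}
… ∩ ⟦loud⟧ = {e₂, e₄, e₆, e₈} ∩ {e₂, e₃, e₄, e₅, e₇, e₉} = {e₂, e₄}
… ∩ ⟦French⟧ = {e₂, e₄} ∩ {e₁, e₄, e₅, e₆, e₈, e₉} = {e₄}
So ⟦loud French teacher right of e₆ left of e₆⟧ = {e₄}.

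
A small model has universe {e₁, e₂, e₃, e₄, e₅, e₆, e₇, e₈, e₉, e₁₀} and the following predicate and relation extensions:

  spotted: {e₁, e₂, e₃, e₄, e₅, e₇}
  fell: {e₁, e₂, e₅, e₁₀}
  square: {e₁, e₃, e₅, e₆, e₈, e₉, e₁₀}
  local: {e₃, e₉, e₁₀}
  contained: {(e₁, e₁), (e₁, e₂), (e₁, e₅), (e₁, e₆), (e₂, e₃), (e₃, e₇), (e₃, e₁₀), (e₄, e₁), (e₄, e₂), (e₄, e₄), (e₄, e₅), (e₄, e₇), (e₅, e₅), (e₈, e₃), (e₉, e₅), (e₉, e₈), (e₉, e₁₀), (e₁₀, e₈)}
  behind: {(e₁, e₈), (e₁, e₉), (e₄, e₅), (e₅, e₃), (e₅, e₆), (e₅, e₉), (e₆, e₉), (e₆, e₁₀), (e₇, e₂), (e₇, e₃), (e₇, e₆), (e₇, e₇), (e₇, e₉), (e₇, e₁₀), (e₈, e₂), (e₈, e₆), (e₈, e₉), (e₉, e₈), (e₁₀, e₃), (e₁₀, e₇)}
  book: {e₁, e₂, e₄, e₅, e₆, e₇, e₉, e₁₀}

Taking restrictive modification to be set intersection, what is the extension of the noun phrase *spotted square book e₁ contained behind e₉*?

⟦e₁ contained⟧ = {x : ⟨e₁, x⟩ ∈ ⟦contained⟧} = {e₁, e₂, e₅, e₆}
⟦behind e₉⟧ = {x : ⟨x, e₉⟩ ∈ ⟦behind⟧} = {e₁, e₅, e₆, e₇, e₈}
⟦book⟧ = {e₁, e₂, e₄, e₅, e₆, e₇, e₉, e₁₀}
… ∩ ⟦e₁ contained⟧ = {e₁, e₂, e₄, e₅, e₆, e₇, e₉, e₁₀} ∩ {e₁, e₂, e₅, e₆} = {e₁, e₂, e₅, e₆}
… ∩ ⟦behind e₉⟧ = {e₁, e₂, e₅, e₆} ∩ {e₁, e₅, e₆, e₇, e₈} = {e₁, e₅, e₆}
… ∩ ⟦spotted⟧ = {e₁, e₅, e₆} ∩ {e₁, e₂, e₃, e₄, e₅, e₇} = {e₁, e₅}
… ∩ ⟦square⟧ = {e₁, e₅} ∩ {e₁, e₃, e₅, e₆, e₈, e₉, e₁₀} = {e₁, e₅}
So ⟦spotted square book e₁ contained behind e₉⟧ = {e₁, e₅}.

{e₁, e₅}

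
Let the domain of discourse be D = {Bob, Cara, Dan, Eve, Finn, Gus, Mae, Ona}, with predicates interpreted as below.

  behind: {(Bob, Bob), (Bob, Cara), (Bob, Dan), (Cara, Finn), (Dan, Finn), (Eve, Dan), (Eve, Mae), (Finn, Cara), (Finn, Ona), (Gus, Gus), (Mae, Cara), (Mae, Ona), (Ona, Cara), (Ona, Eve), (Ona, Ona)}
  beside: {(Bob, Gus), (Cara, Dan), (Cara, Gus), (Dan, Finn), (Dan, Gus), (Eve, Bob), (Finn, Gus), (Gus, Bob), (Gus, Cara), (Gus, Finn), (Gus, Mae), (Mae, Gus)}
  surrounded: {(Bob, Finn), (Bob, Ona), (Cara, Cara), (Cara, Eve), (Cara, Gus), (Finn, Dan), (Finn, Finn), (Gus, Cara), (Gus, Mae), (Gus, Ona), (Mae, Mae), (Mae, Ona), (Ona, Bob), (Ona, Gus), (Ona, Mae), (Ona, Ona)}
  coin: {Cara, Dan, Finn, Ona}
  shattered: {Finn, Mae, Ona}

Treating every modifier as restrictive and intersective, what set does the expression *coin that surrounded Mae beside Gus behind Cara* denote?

∅

⟦that surrounded Mae⟧ = {x : ⟨x, Mae⟩ ∈ ⟦surrounded⟧} = {Gus, Mae, Ona}
⟦beside Gus⟧ = {x : ⟨x, Gus⟩ ∈ ⟦beside⟧} = {Bob, Cara, Dan, Finn, Mae}
⟦behind Cara⟧ = {x : ⟨x, Cara⟩ ∈ ⟦behind⟧} = {Bob, Finn, Mae, Ona}
⟦coin⟧ = {Cara, Dan, Finn, Ona}
… ∩ ⟦that surrounded Mae⟧ = {Cara, Dan, Finn, Ona} ∩ {Gus, Mae, Ona} = {Ona}
… ∩ ⟦beside Gus⟧ = {Ona} ∩ {Bob, Cara, Dan, Finn, Mae} = ∅
… ∩ ⟦behind Cara⟧ = ∅ ∩ {Bob, Finn, Mae, Ona} = ∅
So ⟦coin that surrounded Mae beside Gus behind Cara⟧ = ∅.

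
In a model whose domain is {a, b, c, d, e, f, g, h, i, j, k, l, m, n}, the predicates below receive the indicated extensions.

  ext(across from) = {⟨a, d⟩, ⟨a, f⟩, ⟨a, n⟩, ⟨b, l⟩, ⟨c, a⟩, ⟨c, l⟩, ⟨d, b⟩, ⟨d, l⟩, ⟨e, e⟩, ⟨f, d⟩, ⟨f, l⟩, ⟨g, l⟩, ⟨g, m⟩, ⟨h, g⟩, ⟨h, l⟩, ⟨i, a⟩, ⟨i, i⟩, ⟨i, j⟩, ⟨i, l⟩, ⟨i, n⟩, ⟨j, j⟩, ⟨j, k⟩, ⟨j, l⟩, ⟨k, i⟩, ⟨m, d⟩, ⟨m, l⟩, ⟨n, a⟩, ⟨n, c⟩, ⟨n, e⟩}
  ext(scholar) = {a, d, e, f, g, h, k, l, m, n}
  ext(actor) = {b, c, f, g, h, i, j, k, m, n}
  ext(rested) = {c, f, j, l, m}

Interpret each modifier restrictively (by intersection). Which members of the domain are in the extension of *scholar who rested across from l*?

{f, m}

⟦who rested⟧ = ⟦rested⟧ = {c, f, j, l, m}
⟦across from l⟧ = {x : ⟨x, l⟩ ∈ ⟦across from⟧} = {b, c, d, f, g, h, i, j, m}
⟦scholar⟧ = {a, d, e, f, g, h, k, l, m, n}
… ∩ ⟦who rested⟧ = {a, d, e, f, g, h, k, l, m, n} ∩ {c, f, j, l, m} = {f, l, m}
… ∩ ⟦across from l⟧ = {f, l, m} ∩ {b, c, d, f, g, h, i, j, m} = {f, m}
So ⟦scholar who rested across from l⟧ = {f, m}.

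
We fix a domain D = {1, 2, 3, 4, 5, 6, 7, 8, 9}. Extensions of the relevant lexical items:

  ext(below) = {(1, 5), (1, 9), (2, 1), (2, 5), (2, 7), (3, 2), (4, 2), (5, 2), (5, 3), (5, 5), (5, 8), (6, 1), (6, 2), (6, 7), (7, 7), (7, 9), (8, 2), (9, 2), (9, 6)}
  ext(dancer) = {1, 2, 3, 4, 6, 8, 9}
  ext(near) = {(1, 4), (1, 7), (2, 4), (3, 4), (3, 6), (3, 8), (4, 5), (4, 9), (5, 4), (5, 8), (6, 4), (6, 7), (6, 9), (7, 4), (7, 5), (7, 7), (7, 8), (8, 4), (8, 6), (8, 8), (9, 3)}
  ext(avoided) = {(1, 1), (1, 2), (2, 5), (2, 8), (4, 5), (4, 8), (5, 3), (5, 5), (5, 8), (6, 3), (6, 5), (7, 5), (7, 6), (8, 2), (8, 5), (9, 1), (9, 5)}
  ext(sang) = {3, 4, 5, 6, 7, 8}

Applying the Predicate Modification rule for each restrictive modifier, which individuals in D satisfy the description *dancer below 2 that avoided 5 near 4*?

⟦below 2⟧ = {x : ⟨x, 2⟩ ∈ ⟦below⟧} = {3, 4, 5, 6, 8, 9}
⟦that avoided 5⟧ = {x : ⟨x, 5⟩ ∈ ⟦avoided⟧} = {2, 4, 5, 6, 7, 8, 9}
⟦near 4⟧ = {x : ⟨x, 4⟩ ∈ ⟦near⟧} = {1, 2, 3, 5, 6, 7, 8}
⟦dancer⟧ = {1, 2, 3, 4, 6, 8, 9}
… ∩ ⟦below 2⟧ = {1, 2, 3, 4, 6, 8, 9} ∩ {3, 4, 5, 6, 8, 9} = {3, 4, 6, 8, 9}
… ∩ ⟦that avoided 5⟧ = {3, 4, 6, 8, 9} ∩ {2, 4, 5, 6, 7, 8, 9} = {4, 6, 8, 9}
… ∩ ⟦near 4⟧ = {4, 6, 8, 9} ∩ {1, 2, 3, 5, 6, 7, 8} = {6, 8}
So ⟦dancer below 2 that avoided 5 near 4⟧ = {6, 8}.

{6, 8}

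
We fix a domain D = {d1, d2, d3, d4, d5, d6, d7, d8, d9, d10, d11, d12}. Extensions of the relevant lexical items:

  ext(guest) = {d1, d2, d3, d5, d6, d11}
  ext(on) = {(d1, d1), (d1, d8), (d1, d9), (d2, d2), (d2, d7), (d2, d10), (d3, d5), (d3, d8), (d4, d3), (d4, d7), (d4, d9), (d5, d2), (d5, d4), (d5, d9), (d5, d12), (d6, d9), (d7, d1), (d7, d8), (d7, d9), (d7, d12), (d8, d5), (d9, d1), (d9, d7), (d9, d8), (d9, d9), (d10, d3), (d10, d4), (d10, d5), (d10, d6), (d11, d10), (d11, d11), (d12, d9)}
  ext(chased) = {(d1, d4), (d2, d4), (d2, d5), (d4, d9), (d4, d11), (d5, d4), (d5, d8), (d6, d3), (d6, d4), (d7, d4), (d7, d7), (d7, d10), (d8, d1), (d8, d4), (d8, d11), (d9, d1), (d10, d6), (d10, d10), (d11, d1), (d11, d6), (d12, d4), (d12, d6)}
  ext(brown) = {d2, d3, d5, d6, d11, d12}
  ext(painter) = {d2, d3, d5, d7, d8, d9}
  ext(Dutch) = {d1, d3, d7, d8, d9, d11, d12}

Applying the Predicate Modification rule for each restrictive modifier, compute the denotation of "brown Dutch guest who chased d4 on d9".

⟦who chased d4⟧ = {x : ⟨x, d4⟩ ∈ ⟦chased⟧} = {d1, d2, d5, d6, d7, d8, d12}
⟦on d9⟧ = {x : ⟨x, d9⟩ ∈ ⟦on⟧} = {d1, d4, d5, d6, d7, d9, d12}
⟦guest⟧ = {d1, d2, d3, d5, d6, d11}
… ∩ ⟦who chased d4⟧ = {d1, d2, d3, d5, d6, d11} ∩ {d1, d2, d5, d6, d7, d8, d12} = {d1, d2, d5, d6}
… ∩ ⟦on d9⟧ = {d1, d2, d5, d6} ∩ {d1, d4, d5, d6, d7, d9, d12} = {d1, d5, d6}
… ∩ ⟦brown⟧ = {d1, d5, d6} ∩ {d2, d3, d5, d6, d11, d12} = {d5, d6}
… ∩ ⟦Dutch⟧ = {d5, d6} ∩ {d1, d3, d7, d8, d9, d11, d12} = ∅
So ⟦brown Dutch guest who chased d4 on d9⟧ = {}.

{}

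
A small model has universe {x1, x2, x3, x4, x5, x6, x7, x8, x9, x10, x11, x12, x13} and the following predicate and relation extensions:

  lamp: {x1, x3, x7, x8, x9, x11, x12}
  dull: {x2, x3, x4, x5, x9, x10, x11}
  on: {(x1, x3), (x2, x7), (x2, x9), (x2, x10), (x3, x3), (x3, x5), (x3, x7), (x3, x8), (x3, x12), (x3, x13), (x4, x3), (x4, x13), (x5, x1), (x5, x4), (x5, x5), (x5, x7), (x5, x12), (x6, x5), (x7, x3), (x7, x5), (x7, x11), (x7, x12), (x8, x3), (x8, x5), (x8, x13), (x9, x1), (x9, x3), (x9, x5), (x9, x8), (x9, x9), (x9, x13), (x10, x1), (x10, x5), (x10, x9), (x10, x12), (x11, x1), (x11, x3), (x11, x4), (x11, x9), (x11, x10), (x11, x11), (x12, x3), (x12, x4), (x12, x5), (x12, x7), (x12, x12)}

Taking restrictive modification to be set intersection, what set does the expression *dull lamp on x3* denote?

⟦on x3⟧ = {x : ⟨x, x3⟩ ∈ ⟦on⟧} = {x1, x3, x4, x7, x8, x9, x11, x12}
⟦lamp⟧ = {x1, x3, x7, x8, x9, x11, x12}
… ∩ ⟦on x3⟧ = {x1, x3, x7, x8, x9, x11, x12} ∩ {x1, x3, x4, x7, x8, x9, x11, x12} = {x1, x3, x7, x8, x9, x11, x12}
… ∩ ⟦dull⟧ = {x1, x3, x7, x8, x9, x11, x12} ∩ {x2, x3, x4, x5, x9, x10, x11} = {x3, x9, x11}
So ⟦dull lamp on x3⟧ = {x3, x9, x11}.

{x3, x9, x11}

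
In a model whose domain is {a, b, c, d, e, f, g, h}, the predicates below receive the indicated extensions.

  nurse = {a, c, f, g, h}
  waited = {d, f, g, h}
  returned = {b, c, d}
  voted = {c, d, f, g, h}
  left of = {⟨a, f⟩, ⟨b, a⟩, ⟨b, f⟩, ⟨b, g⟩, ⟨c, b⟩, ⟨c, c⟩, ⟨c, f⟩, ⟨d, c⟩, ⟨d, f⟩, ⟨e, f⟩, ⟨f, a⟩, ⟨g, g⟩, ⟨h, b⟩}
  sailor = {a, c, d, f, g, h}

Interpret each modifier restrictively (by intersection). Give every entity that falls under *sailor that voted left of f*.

⟦that voted⟧ = ⟦voted⟧ = {c, d, f, g, h}
⟦left of f⟧ = {x : ⟨x, f⟩ ∈ ⟦left of⟧} = {a, b, c, d, e}
⟦sailor⟧ = {a, c, d, f, g, h}
… ∩ ⟦that voted⟧ = {a, c, d, f, g, h} ∩ {c, d, f, g, h} = {c, d, f, g, h}
… ∩ ⟦left of f⟧ = {c, d, f, g, h} ∩ {a, b, c, d, e} = {c, d}
So ⟦sailor that voted left of f⟧ = {c, d}.

{c, d}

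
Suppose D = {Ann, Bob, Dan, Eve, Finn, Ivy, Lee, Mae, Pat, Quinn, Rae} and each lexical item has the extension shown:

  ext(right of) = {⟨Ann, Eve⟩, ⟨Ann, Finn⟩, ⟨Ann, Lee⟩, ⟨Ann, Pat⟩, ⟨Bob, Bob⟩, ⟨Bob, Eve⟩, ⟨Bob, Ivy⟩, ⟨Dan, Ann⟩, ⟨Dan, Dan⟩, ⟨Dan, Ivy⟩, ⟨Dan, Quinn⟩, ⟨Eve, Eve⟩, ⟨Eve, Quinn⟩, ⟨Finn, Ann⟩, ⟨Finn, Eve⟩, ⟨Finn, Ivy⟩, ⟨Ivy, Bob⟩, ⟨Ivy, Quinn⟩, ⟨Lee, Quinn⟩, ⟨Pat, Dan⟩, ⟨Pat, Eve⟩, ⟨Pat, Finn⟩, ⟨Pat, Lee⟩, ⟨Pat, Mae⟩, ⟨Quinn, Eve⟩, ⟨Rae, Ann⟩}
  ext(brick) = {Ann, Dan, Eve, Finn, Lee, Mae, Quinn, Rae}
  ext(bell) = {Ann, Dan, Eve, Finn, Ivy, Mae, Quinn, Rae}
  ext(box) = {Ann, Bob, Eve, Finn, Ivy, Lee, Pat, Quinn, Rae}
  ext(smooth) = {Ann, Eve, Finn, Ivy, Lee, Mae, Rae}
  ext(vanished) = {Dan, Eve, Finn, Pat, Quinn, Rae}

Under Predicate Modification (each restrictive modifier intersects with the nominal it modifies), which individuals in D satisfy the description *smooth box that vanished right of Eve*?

⟦that vanished⟧ = ⟦vanished⟧ = {Dan, Eve, Finn, Pat, Quinn, Rae}
⟦right of Eve⟧ = {x : ⟨x, Eve⟩ ∈ ⟦right of⟧} = {Ann, Bob, Eve, Finn, Pat, Quinn}
⟦box⟧ = {Ann, Bob, Eve, Finn, Ivy, Lee, Pat, Quinn, Rae}
… ∩ ⟦that vanished⟧ = {Ann, Bob, Eve, Finn, Ivy, Lee, Pat, Quinn, Rae} ∩ {Dan, Eve, Finn, Pat, Quinn, Rae} = {Eve, Finn, Pat, Quinn, Rae}
… ∩ ⟦right of Eve⟧ = {Eve, Finn, Pat, Quinn, Rae} ∩ {Ann, Bob, Eve, Finn, Pat, Quinn} = {Eve, Finn, Pat, Quinn}
… ∩ ⟦smooth⟧ = {Eve, Finn, Pat, Quinn} ∩ {Ann, Eve, Finn, Ivy, Lee, Mae, Rae} = {Eve, Finn}
So ⟦smooth box that vanished right of Eve⟧ = {Eve, Finn}.

{Eve, Finn}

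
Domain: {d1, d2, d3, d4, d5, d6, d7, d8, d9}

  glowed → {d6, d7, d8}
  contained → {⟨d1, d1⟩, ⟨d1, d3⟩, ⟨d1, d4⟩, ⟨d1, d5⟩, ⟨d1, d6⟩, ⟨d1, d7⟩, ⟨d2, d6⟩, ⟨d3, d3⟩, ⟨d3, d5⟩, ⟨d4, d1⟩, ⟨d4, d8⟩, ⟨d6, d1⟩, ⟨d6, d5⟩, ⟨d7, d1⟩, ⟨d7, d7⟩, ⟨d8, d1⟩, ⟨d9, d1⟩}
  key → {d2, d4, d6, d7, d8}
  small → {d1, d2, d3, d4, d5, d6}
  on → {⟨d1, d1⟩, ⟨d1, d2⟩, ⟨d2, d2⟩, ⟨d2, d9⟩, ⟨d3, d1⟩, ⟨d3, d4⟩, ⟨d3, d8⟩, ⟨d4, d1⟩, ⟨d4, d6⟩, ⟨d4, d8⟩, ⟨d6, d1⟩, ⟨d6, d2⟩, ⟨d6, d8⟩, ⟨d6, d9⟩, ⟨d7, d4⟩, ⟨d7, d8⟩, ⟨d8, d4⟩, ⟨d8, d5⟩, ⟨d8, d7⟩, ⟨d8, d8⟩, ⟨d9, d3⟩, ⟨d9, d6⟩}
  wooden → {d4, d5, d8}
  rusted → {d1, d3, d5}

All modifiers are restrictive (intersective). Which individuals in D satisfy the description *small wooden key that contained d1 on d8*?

{d4}

⟦that contained d1⟧ = {x : ⟨x, d1⟩ ∈ ⟦contained⟧} = {d1, d4, d6, d7, d8, d9}
⟦on d8⟧ = {x : ⟨x, d8⟩ ∈ ⟦on⟧} = {d3, d4, d6, d7, d8}
⟦key⟧ = {d2, d4, d6, d7, d8}
… ∩ ⟦that contained d1⟧ = {d2, d4, d6, d7, d8} ∩ {d1, d4, d6, d7, d8, d9} = {d4, d6, d7, d8}
… ∩ ⟦on d8⟧ = {d4, d6, d7, d8} ∩ {d3, d4, d6, d7, d8} = {d4, d6, d7, d8}
… ∩ ⟦small⟧ = {d4, d6, d7, d8} ∩ {d1, d2, d3, d4, d5, d6} = {d4, d6}
… ∩ ⟦wooden⟧ = {d4, d6} ∩ {d4, d5, d8} = {d4}
So ⟦small wooden key that contained d1 on d8⟧ = {d4}.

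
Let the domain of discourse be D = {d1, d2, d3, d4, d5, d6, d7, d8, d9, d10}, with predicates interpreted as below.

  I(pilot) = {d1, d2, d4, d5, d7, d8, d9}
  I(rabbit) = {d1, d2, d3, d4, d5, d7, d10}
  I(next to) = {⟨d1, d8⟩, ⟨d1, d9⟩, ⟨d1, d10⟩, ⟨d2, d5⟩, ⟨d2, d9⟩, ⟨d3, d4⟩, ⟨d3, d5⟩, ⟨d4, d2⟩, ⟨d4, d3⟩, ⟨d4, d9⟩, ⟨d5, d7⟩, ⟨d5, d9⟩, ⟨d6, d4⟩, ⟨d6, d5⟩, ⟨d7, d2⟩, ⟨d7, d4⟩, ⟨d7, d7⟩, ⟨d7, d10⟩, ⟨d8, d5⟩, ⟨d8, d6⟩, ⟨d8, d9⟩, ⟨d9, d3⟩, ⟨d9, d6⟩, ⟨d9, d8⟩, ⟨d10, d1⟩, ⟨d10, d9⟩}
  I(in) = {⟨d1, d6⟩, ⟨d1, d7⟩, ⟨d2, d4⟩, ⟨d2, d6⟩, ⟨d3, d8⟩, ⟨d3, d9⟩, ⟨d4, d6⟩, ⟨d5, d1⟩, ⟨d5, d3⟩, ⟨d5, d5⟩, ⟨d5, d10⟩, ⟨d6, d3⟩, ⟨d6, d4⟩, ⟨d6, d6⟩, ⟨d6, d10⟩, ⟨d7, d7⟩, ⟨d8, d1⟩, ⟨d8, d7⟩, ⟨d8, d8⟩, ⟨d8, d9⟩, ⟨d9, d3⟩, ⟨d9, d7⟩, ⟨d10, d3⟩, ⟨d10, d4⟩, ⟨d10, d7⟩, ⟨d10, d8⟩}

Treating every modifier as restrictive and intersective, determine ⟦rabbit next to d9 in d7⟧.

⟦next to d9⟧ = {x : ⟨x, d9⟩ ∈ ⟦next to⟧} = {d1, d2, d4, d5, d8, d10}
⟦in d7⟧ = {x : ⟨x, d7⟩ ∈ ⟦in⟧} = {d1, d7, d8, d9, d10}
⟦rabbit⟧ = {d1, d2, d3, d4, d5, d7, d10}
… ∩ ⟦next to d9⟧ = {d1, d2, d3, d4, d5, d7, d10} ∩ {d1, d2, d4, d5, d8, d10} = {d1, d2, d4, d5, d10}
… ∩ ⟦in d7⟧ = {d1, d2, d4, d5, d10} ∩ {d1, d7, d8, d9, d10} = {d1, d10}
So ⟦rabbit next to d9 in d7⟧ = {d1, d10}.

{d1, d10}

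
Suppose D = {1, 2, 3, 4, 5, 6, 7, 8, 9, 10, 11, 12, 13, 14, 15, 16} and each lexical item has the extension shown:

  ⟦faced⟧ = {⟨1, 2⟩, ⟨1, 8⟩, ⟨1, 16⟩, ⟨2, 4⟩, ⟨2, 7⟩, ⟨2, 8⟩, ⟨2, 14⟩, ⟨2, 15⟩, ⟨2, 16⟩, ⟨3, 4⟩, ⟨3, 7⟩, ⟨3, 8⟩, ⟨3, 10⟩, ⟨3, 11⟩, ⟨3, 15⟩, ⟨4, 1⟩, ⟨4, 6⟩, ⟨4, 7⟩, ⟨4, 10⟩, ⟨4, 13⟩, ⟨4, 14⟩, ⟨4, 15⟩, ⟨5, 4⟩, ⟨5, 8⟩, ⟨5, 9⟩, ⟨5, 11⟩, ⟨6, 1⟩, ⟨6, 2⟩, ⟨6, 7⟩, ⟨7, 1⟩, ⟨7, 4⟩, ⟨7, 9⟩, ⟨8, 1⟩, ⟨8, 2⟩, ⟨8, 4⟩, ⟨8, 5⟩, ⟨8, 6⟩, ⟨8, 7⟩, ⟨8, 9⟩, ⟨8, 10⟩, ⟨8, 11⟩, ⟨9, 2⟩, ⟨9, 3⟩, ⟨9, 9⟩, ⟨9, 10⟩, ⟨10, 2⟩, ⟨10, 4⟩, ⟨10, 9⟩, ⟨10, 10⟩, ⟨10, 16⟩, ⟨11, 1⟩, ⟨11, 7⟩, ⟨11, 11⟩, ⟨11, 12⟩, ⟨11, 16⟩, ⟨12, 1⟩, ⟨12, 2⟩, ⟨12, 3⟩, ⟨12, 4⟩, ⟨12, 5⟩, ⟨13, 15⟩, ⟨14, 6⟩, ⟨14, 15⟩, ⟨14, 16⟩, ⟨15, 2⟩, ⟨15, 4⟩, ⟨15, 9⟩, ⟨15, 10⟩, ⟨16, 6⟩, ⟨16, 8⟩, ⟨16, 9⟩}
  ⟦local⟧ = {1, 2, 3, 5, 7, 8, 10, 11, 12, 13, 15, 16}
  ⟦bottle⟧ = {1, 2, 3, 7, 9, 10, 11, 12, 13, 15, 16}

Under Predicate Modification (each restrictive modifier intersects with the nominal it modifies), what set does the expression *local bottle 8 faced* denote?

⟦8 faced⟧ = {x : ⟨8, x⟩ ∈ ⟦faced⟧} = {1, 2, 4, 5, 6, 7, 9, 10, 11}
⟦bottle⟧ = {1, 2, 3, 7, 9, 10, 11, 12, 13, 15, 16}
… ∩ ⟦8 faced⟧ = {1, 2, 3, 7, 9, 10, 11, 12, 13, 15, 16} ∩ {1, 2, 4, 5, 6, 7, 9, 10, 11} = {1, 2, 7, 9, 10, 11}
… ∩ ⟦local⟧ = {1, 2, 7, 9, 10, 11} ∩ {1, 2, 3, 5, 7, 8, 10, 11, 12, 13, 15, 16} = {1, 2, 7, 10, 11}
So ⟦local bottle 8 faced⟧ = {1, 2, 7, 10, 11}.

{1, 2, 7, 10, 11}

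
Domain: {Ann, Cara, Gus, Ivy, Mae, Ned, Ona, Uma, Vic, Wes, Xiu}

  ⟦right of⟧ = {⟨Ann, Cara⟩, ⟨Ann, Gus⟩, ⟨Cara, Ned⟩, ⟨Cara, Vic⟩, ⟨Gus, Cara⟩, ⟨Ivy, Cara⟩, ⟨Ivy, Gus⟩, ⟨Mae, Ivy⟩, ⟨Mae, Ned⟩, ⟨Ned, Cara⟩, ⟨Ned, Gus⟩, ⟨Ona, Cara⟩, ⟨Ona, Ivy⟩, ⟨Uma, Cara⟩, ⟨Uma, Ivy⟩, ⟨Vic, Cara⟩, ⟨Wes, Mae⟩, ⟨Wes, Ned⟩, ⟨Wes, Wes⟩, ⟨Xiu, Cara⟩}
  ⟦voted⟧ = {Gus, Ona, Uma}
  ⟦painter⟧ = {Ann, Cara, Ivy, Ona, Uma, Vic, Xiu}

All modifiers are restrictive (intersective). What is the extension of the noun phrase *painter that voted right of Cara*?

{Ona, Uma}

⟦that voted⟧ = ⟦voted⟧ = {Gus, Ona, Uma}
⟦right of Cara⟧ = {x : ⟨x, Cara⟩ ∈ ⟦right of⟧} = {Ann, Gus, Ivy, Ned, Ona, Uma, Vic, Xiu}
⟦painter⟧ = {Ann, Cara, Ivy, Ona, Uma, Vic, Xiu}
… ∩ ⟦that voted⟧ = {Ann, Cara, Ivy, Ona, Uma, Vic, Xiu} ∩ {Gus, Ona, Uma} = {Ona, Uma}
… ∩ ⟦right of Cara⟧ = {Ona, Uma} ∩ {Ann, Gus, Ivy, Ned, Ona, Uma, Vic, Xiu} = {Ona, Uma}
So ⟦painter that voted right of Cara⟧ = {Ona, Uma}.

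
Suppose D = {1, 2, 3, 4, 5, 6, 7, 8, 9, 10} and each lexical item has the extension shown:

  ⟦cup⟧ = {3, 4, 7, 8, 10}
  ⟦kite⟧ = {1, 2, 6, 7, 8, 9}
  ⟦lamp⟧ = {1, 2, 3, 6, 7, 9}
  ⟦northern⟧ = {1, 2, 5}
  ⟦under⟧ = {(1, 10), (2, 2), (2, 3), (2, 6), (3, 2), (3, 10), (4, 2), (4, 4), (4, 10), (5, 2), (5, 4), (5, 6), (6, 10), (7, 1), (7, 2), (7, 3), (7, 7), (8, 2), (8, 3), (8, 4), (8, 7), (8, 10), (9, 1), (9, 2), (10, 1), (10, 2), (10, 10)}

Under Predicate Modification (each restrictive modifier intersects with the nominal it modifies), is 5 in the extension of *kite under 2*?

no

⟦under 2⟧ = {x : ⟨x, 2⟩ ∈ ⟦under⟧} = {2, 3, 4, 5, 7, 8, 9, 10}
⟦kite⟧ = {1, 2, 6, 7, 8, 9}
… ∩ ⟦under 2⟧ = {1, 2, 6, 7, 8, 9} ∩ {2, 3, 4, 5, 7, 8, 9, 10} = {2, 7, 8, 9}
⟦kite under 2⟧ = {2, 7, 8, 9}; 5 ∉ this set.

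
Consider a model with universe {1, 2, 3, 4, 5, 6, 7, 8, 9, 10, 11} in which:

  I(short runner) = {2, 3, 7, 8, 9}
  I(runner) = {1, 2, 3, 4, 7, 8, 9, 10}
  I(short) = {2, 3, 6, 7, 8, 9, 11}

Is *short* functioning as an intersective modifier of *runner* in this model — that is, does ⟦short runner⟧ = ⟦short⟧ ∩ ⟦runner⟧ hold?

yes

⟦short⟧ ∩ ⟦runner⟧ = {2, 3, 6, 7, 8, 9, 11} ∩ {1, 2, 3, 4, 7, 8, 9, 10} = {2, 3, 7, 8, 9}
Observed ⟦short runner⟧ = {2, 3, 7, 8, 9}.
These coincide, so the modifier is intersective here.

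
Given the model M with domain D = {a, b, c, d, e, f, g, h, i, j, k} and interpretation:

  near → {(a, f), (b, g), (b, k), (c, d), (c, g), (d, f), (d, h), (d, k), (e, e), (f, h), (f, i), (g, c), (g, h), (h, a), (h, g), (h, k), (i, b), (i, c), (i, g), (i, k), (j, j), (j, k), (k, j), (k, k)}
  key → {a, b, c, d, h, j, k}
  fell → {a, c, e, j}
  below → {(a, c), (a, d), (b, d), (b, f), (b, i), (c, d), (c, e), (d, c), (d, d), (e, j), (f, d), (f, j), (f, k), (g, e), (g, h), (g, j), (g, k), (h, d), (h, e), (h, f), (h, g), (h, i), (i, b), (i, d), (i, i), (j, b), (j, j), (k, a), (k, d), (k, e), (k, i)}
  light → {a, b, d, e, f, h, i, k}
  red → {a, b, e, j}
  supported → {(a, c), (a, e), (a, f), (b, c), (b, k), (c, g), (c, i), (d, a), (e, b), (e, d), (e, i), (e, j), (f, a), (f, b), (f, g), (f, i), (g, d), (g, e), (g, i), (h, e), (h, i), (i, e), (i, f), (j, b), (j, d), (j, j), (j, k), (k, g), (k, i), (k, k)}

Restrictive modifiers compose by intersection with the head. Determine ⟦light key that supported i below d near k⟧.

{h, k}

⟦that supported i⟧ = {x : ⟨x, i⟩ ∈ ⟦supported⟧} = {c, e, f, g, h, k}
⟦below d⟧ = {x : ⟨x, d⟩ ∈ ⟦below⟧} = {a, b, c, d, f, h, i, k}
⟦near k⟧ = {x : ⟨x, k⟩ ∈ ⟦near⟧} = {b, d, h, i, j, k}
⟦key⟧ = {a, b, c, d, h, j, k}
… ∩ ⟦that supported i⟧ = {a, b, c, d, h, j, k} ∩ {c, e, f, g, h, k} = {c, h, k}
… ∩ ⟦below d⟧ = {c, h, k} ∩ {a, b, c, d, f, h, i, k} = {c, h, k}
… ∩ ⟦near k⟧ = {c, h, k} ∩ {b, d, h, i, j, k} = {h, k}
… ∩ ⟦light⟧ = {h, k} ∩ {a, b, d, e, f, h, i, k} = {h, k}
So ⟦light key that supported i below d near k⟧ = {h, k}.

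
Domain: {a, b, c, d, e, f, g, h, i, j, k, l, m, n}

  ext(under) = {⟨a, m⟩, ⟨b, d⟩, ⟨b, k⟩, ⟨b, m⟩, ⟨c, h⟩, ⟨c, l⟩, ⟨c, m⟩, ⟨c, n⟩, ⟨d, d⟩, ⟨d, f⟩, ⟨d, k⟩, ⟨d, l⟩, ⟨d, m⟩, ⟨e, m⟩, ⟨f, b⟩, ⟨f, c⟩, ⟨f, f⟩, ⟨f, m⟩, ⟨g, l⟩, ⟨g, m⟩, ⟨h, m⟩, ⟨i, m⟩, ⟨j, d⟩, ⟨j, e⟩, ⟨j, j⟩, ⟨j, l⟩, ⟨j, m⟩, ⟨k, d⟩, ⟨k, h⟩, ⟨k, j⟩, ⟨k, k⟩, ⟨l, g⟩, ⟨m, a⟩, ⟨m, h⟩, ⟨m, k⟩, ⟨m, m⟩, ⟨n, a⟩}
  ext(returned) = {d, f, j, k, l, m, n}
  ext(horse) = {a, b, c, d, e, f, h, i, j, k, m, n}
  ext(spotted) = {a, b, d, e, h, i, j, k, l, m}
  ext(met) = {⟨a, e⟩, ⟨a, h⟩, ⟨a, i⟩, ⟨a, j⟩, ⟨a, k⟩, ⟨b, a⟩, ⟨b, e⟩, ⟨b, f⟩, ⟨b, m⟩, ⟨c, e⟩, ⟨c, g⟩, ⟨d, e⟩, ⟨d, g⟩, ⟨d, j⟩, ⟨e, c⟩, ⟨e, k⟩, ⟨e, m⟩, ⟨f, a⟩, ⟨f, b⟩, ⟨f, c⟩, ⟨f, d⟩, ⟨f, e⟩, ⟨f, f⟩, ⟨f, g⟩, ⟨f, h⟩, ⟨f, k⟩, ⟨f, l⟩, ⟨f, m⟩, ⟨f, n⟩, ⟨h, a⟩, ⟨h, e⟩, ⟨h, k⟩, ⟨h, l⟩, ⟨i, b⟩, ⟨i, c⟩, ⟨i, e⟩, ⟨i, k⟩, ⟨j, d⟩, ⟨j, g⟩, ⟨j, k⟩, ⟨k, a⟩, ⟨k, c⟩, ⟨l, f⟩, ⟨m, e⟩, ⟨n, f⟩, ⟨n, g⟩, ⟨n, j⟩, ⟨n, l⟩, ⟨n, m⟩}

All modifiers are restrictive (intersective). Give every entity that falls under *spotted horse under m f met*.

{a, b, d, e, h, m}

⟦under m⟧ = {x : ⟨x, m⟩ ∈ ⟦under⟧} = {a, b, c, d, e, f, g, h, i, j, m}
⟦f met⟧ = {x : ⟨f, x⟩ ∈ ⟦met⟧} = {a, b, c, d, e, f, g, h, k, l, m, n}
⟦horse⟧ = {a, b, c, d, e, f, h, i, j, k, m, n}
… ∩ ⟦under m⟧ = {a, b, c, d, e, f, h, i, j, k, m, n} ∩ {a, b, c, d, e, f, g, h, i, j, m} = {a, b, c, d, e, f, h, i, j, m}
… ∩ ⟦f met⟧ = {a, b, c, d, e, f, h, i, j, m} ∩ {a, b, c, d, e, f, g, h, k, l, m, n} = {a, b, c, d, e, f, h, m}
… ∩ ⟦spotted⟧ = {a, b, c, d, e, f, h, m} ∩ {a, b, d, e, h, i, j, k, l, m} = {a, b, d, e, h, m}
So ⟦spotted horse under m f met⟧ = {a, b, d, e, h, m}.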